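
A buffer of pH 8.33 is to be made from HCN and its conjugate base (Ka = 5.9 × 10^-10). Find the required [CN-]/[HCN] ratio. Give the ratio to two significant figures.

ratio = 0.13

pKa = -log(5.9 × 10^-10) = 9.229
pH = pKa + log(r) ⇒ log(r) = 8.33 − 9.229 = -0.899
r = [CN-]/[HCN] = 10^(-0.899) = 0.126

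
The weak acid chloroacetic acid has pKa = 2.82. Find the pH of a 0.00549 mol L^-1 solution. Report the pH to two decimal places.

ClCH2COOH ⇌ ClCH2COO- + H+
Ka = 10^(−2.82) = 1.51 × 10^-3
From the ICE table, Ka = [H+]²/(0.00549 − [H+]) = 1.51 × 10^-3.
The 5% rule fails; solving [H+]² + Ka·[H+] − Ka·C₀ = 0 exactly:
[H+] = (−Ka + √(Ka² + 4·Ka·C₀))/2 = 2.22 × 10^-3 M
pH = −log(2.22 × 10^-3) = 2.65

pH = 2.65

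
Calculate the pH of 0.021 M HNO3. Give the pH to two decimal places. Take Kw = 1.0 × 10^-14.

HNO3 is a strong acid and dissociates completely, so [H+] = 0.021 M.
pH = -log(0.021) = 1.68

pH = 1.68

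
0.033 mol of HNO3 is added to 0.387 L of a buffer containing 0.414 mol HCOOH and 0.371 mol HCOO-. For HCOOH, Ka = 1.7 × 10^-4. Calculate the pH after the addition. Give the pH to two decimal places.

pH = 3.65

After neutralization: n(HCOOH) = 0.447 mol, n(HCOO-) = 0.338 mol.
pKa = −log(1.7 × 10^-4) = 3.770
Henderson–Hasselbalch with mole ratio 0.338/0.447: pH = 3.770 + (-0.121)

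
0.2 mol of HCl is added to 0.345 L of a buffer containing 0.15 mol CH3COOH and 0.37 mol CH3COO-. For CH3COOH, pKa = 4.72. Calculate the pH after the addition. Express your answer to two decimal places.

pH = 4.41

Added H+ converts CH3COO- to CH3COOH: CH3COOH → 0.35 mol, CH3COO- → 0.17 mol.
Henderson–Hasselbalch with mole ratio 0.17/0.35: pH = 4.72 + (-0.314)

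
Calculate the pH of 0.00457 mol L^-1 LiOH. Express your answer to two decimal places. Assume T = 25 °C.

LiOH is a strong base; [OH-] = 0.00457 M.
pOH = -log(0.00457) = 2.34
pH = 14.00 - 2.34 = 11.66

pH = 11.66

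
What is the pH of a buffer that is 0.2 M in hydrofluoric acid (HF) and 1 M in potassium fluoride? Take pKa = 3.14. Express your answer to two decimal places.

pH = 3.84

Henderson–Hasselbalch: pH = pKa + log([F-]/[HF]) = 3.14 + log(1/0.2)
pH = 3.14 + (+0.699) = 3.84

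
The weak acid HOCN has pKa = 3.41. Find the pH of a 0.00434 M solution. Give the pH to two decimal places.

HOCN ⇌ OCN- + H+
Ka = 10^(−3.41) = 3.89 × 10^-4
From the ICE table, Ka = x²/(0.00434 − x) = 3.89 × 10^-4.
x is not negligible relative to C₀; solve x² + 0.000389·x − 1.69e-06 = 0.
x = [−0.000389 + √(0.000389² + 6.75e-06)]/2 = 1.12 × 10^-3 M
pH = −log[H+] = −log(1.12 × 10^-3) = 2.95

pH = 2.95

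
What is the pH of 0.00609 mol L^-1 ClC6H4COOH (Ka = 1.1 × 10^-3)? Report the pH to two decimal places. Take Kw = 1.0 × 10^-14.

ClC6H4COOH ⇌ ClC6H4COO- + H+
From the ICE table, Ka = [H+]²/(0.00609 − [H+]) = 1.1 × 10^-3.
The 5% rule fails; solving [H+]² + Ka·[H+] − Ka·C₀ = 0 exactly:
[H+] = [−0.0011 + √(0.0011² + 2.68e-05)]/2 = 2.10 × 10^-3 M
pH = −log(2.10 × 10^-3) = 2.68

pH = 2.68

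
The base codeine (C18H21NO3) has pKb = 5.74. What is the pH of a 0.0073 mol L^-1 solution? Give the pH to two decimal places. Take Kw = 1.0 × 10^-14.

C18H21NO3 + H2O ⇌ C18H22NO3+ + OH-
Kb = 10^(−5.74) = 1.82 × 10^-6
From the ICE table, Kb = x²/(0.0073 − x) = 1.82 × 10^-6.
Since Kb ≪ C₀, x ≈ √(Kb·C₀) = 1.15 × 10^-4 M.
(x/C₀ = 1.6% < 5%, so the approximation holds.)
pOH = −log(1.15 × 10^-4) = 3.94; pH = 14.00 − 3.94 = 10.06

pH = 10.06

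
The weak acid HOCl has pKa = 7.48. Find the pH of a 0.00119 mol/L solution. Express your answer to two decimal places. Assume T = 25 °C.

pH = 5.20

HOCl ⇌ OCl- + H+
Ka = 10^(−7.48) = 3.31 × 10^-8
From the ICE table, Ka = [H+]²/(0.00119 − [H+]) = 3.31 × 10^-8.
Since Ka ≪ C₀, [H+] ≈ √(Ka·C₀) = 6.28 × 10^-6 M.
([H+]/C₀ = 0.53% < 5%, so the approximation holds.)
pH = −log[H+] = −log(6.28 × 10^-6) = 5.20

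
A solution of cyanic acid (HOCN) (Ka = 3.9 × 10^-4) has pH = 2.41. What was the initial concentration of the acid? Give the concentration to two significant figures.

[H+] = 10^(-2.41) = 3.89 × 10^-3 M = x
Ka = x²/(C₀ − x) ⇒ C₀ = x + x²/Ka
C₀ = 3.89 × 10^-3 + (3.89 × 10^-3)²/(3.9 × 10^-4) = 4.27 × 10^-2 M

C₀ = 4.3 × 10^-2 M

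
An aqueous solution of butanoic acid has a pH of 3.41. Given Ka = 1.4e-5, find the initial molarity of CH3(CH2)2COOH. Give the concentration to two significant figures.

[H+] = 10^(-3.41) = 3.89 × 10^-4 M = x
Ka = x²/(C₀ − x) ⇒ C₀ = x + x²/Ka
C₀ = 3.89 × 10^-4 + (3.89 × 10^-4)²/(1.4 × 10^-5) = 1.12 × 10^-2 M

C₀ = 1.1 × 10^-2 M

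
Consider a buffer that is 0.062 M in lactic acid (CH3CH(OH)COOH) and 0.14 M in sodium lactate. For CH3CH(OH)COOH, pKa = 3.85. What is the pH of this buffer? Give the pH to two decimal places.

pH = 4.20

Using pH = pKa + log([base]/[acid]) with [base]/[acid] = 0.14/0.062:
pH = 3.85 + (+0.354) = 4.20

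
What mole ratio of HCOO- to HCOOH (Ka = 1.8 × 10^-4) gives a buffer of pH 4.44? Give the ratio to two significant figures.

ratio = 5.0

pKa = -log(1.8 × 10^-4) = 3.745
pH = pKa + log(r) ⇒ log(r) = 4.44 − 3.745 = +0.695
r = [HCOO-]/[HCOOH] = 10^(+0.695) = 4.95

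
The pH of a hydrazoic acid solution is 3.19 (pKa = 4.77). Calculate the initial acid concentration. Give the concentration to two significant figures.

[H+] = 10^(-3.19) = 6.46 × 10^-4 M = x
Ka = 10^(−4.77) = 1.70 × 10^-5
Ka = x²/(C₀ − x) ⇒ C₀ = x + x²/Ka
C₀ = 6.46 × 10^-4 + (6.46 × 10^-4)²/(1.70 × 10^-5) = 2.52 × 10^-2 M

C₀ = 2.5 × 10^-2 M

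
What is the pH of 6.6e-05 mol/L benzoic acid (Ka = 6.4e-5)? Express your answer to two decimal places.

pH = 4.39

C6H5COOH ⇌ C6H5COO- + H+
Ka = x²/(6.6e-05 − x) = 6.4 × 10^-5
Here C₀/Ka ≈ 1.03, so the small-x approximation fails. Use the quadratic:
x = [−6.4e-05 + √(6.4e-05² + 1.69e-08)]/2 = 4.04 × 10^-5 M
pH = −log[H+] = −log(4.04 × 10^-5) = 4.39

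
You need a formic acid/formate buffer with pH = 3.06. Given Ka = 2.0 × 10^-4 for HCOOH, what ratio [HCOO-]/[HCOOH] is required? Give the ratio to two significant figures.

pKa = -log(2.0 × 10^-4) = 3.699
pH = pKa + log(r) ⇒ log(r) = 3.06 − 3.699 = -0.639
r = [HCOO-]/[HCOOH] = 10^(-0.639) = 0.23

ratio = 0.23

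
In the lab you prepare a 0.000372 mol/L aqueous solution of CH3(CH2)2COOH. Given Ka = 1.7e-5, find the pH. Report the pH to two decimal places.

CH3(CH2)2COOH ⇌ CH3(CH2)2COO- + H+
Ka = x²/(0.000372 − x) = 1.7 × 10^-5
x is not negligible relative to C₀; solve x² + 1.7e-05·x − 6.32e-09 = 0.
x = (−Ka + √(Ka² + 4·Ka·C₀))/2 = 7.15 × 10^-5 M
pH = −log(7.15 × 10^-5) = 4.15

pH = 4.15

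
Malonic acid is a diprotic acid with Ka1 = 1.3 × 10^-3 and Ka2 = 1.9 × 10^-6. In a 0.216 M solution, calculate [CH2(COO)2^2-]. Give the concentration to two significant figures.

First ionization gives [H+] ≈ [CH2(COOH)COO-] = 1.61 × 10^-2 M.
Second step: Ka2 = [H+][CH2(COO)2^2-]/[CH2(COOH)COO-] ≈ [CH2(COO)2^2-] (since [H+] ≈ [CH2(COOH)COO-]).
So [CH2(COO)2^2-] ≈ Ka2.

1.9 × 10^-6 M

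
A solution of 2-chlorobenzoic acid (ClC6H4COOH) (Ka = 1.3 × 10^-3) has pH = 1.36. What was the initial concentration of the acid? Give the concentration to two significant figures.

C₀ = 1.5 M

[H+] = 10^(-1.36) = 4.37 × 10^-2 M = x
Ka = x²/(C₀ − x) ⇒ C₀ = x + x²/Ka
C₀ = 4.37 × 10^-2 + (4.37 × 10^-2)²/(1.3 × 10^-3) = 1.51 M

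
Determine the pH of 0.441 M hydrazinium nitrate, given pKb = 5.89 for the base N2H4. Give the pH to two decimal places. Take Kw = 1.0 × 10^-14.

N2H5+ is the conjugate acid of the weak base N2H4.
Kb = 10^(−5.89) = 1.29 × 10^-6
Ka = Kw/Kb = 1.0×10^-14 / 1.29 × 10^-6 = 7.75 × 10^-9
From the ICE table, Ka = x²/(0.441 − x) = 7.75 × 10^-9.
Since Ka ≪ C₀, x ≈ √(Ka·C₀) = 5.85 × 10^-5 M.
Check: 0.013% ionized — well under 5%, approximation valid.
pH = −log(5.85 × 10^-5) = 4.23

pH = 4.23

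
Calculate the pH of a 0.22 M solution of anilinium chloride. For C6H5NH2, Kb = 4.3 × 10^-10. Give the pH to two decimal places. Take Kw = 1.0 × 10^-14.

pH = 2.65

C6H5NH3+ is the conjugate acid of the weak base C6H5NH2.
Ka = Kw/Kb = 1.0×10^-14 / 4.3 × 10^-10 = 2.33 × 10^-5
Let x = [H+] at equilibrium. Ka = x²/(0.22 − x).
Neglecting x in the denominator: x = √(2.33 × 10^-5 × 0.22) = 2.26 × 10^-3 M
pH = −log(2.26 × 10^-3) = 2.65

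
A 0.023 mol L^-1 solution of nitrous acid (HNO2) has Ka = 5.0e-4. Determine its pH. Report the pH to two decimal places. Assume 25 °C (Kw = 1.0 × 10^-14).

HNO2 ⇌ NO2- + H+
From the ICE table, Ka = [H+]²/(0.023 − [H+]) = 5.0 × 10^-4.
[H+] is not negligible relative to C₀; solve [H+]² + 0.0005·[H+] − 1.15e-05 = 0.
[H+] = [−0.0005 + √(0.0005² + 4.6e-05)]/2 = 3.15 × 10^-3 M
pH = −log(3.15 × 10^-3) = 2.50

pH = 2.50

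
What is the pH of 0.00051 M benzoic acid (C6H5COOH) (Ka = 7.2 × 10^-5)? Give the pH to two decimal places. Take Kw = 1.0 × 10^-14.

C6H5COOH ⇌ C6H5COO- + H+
Ka = x²/(0.00051 − x) = 7.2 × 10^-5
x is not negligible relative to C₀; solve x² + 7.2e-05·x − 3.67e-08 = 0.
x = (−Ka + √(Ka² + 4·Ka·C₀))/2 = 1.59 × 10^-4 M
pH = −log(1.59 × 10^-4) = 3.80

pH = 3.80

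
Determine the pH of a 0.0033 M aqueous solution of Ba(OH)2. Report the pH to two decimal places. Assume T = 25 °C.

Ba(OH)2 is a strong base (each formula unit releases 2 OH-); [OH-] = 0.0066 M.
pOH = -log(0.0066) = 2.18
pH = 14.00 - 2.18 = 11.82

pH = 11.82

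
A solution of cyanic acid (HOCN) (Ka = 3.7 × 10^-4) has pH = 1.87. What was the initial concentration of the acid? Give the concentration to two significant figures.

[H+] = 10^(-1.87) = 1.35 × 10^-2 M = x
Ka = x²/(C₀ − x) ⇒ C₀ = x + x²/Ka
C₀ = 1.35 × 10^-2 + (1.35 × 10^-2)²/(3.7 × 10^-4) = 5.06 × 10^-1 M

C₀ = 5.1 × 10^-1 M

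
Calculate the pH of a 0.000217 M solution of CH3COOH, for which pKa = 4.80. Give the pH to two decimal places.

pH = 4.29

CH3COOH ⇌ CH3COO- + H+
Ka = 10^(−4.80) = 1.58 × 10^-5
From the ICE table, Ka = x²/(0.000217 − x) = 1.58 × 10^-5.
x is not negligible relative to C₀; solve x² + 1.58e-05·x − 3.43e-09 = 0.
x = [−1.58e-05 + √(1.58e-05² + 1.37e-08)]/2 = 5.12 × 10^-5 M
pH = −log[H+] = −log(5.12 × 10^-5) = 4.29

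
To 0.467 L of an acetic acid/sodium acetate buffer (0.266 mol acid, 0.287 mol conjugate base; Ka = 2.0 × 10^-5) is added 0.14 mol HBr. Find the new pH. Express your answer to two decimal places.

Added H+ converts CH3COO- to CH3COOH: CH3COOH → 0.406 mol, CH3COO- → 0.147 mol.
pKa = −log(2.0 × 10^-5) = 4.699
pH = pKa + log(n_CH3COO-/n_CH3COOH) = 4.699 + log(0.147/0.406) = 4.699 + (-0.441)

pH = 4.26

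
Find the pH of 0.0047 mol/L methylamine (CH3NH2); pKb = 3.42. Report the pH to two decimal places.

pH = 11.06

CH3NH2 + H2O ⇌ CH3NH3+ + OH-
Kb = 10^(−3.42) = 3.80 × 10^-4
Kb = [OH-]²/(0.0047 − [OH-]) = 3.80 × 10^-4
[OH-] is not negligible relative to C₀; solve [OH-]² + 0.00038·[OH-] − 1.79e-06 = 0.
[OH-] = [−0.00038 + √(0.00038² + 7.14e-06)]/2 = 1.16 × 10^-3 M
pOH = 2.94, so pH = 14.00 − pOH = 11.06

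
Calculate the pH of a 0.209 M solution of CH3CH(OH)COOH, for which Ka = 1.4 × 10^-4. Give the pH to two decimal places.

CH3CH(OH)COOH ⇌ CH3CH(OH)COO- + H+
Ka = [H+]²/(0.209 − [H+]) = 1.4 × 10^-4
Neglecting [H+] in the denominator: [H+] = √(1.4 × 10^-4 × 0.209) = 5.41 × 10^-3 M
([H+]/C₀ = 2.6% < 5%, so the approximation holds.)
pH = −log(5.41 × 10^-3) = 2.27

pH = 2.27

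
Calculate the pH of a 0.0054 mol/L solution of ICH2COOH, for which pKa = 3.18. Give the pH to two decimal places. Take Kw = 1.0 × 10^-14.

pH = 2.80

ICH2COOH ⇌ ICH2COO- + H+
Ka = 10^(−3.18) = 6.61 × 10^-4
From the ICE table, Ka = x²/(0.0054 − x) = 6.61 × 10^-4.
Here C₀/Ka ≈ 8.17, so the small-x approximation fails. Use the quadratic:
x = (−Ka + √(Ka² + 4·Ka·C₀))/2 = 1.59 × 10^-3 M
pH = −log[H+] = −log(1.59 × 10^-3) = 2.80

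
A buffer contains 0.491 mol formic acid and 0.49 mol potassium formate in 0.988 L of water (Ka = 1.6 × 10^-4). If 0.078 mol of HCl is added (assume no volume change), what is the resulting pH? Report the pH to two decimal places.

After neutralization: n(HCOOH) = 0.569 mol, n(HCOO-) = 0.412 mol.
pKa = −log(1.6 × 10^-4) = 3.796
Henderson–Hasselbalch with mole ratio 0.412/0.569: pH = 3.796 + (-0.140)

pH = 3.66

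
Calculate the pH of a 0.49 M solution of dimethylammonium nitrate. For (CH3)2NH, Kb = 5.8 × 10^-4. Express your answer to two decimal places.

pH = 5.54

(CH3)2NH2+ is the conjugate acid of the weak base (CH3)2NH.
Ka = Kw/Kb = 1.0×10^-14 / 5.8 × 10^-4 = 1.72 × 10^-11
From the ICE table, Ka = x²/(0.49 − x) = 1.72 × 10^-11.
Neglecting x in the denominator: x = √(1.72 × 10^-11 × 0.49) = 2.90 × 10^-6 M
pH = −log[H+] = −log(2.90 × 10^-6) = 5.54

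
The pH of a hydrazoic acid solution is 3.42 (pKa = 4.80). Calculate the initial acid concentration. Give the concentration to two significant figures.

[H+] = 10^(-3.42) = 3.80 × 10^-4 M = x
Ka = 10^(−4.80) = 1.58 × 10^-5
Ka = x²/(C₀ − x) ⇒ C₀ = x + x²/Ka
C₀ = 3.80 × 10^-4 + (3.80 × 10^-4)²/(1.58 × 10^-5) = 9.52 × 10^-3 M

C₀ = 9.5 × 10^-3 M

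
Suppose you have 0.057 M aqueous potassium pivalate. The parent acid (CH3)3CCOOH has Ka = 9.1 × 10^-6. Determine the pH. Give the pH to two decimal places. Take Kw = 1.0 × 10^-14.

(CH3)3CCOO- is the conjugate base of the weak acid (CH3)3CCOOH.
Kb = Kw/Ka = 1.0×10^-14 / 9.1 × 10^-6 = 1.10 × 10^-9
From the ICE table, Kb = x²/(0.057 − x) = 1.10 × 10^-9.
Assume x ≪ 0.057: x ≈ √(1.10 × 10^-9 × 0.057) = 7.92 × 10^-6 M
(x/C₀ = 0.014% < 5%, so the approximation holds.)
pOH = 5.10, so pH = 14.00 − pOH = 8.90

pH = 8.90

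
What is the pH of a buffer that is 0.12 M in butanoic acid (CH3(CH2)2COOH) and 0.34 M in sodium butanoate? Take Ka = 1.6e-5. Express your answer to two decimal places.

pH = 5.25

pKa = −log(1.6 × 10^-5) = 4.796
Henderson–Hasselbalch: pH = pKa + log([CH3(CH2)2COO-]/[CH3(CH2)2COOH]) = 4.796 + log(0.34/0.12)
pH = 4.796 + (+0.452) = 5.25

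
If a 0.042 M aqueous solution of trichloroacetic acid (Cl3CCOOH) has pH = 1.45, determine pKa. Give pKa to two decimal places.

[H+] = 10^(-1.45) = 3.55 × 10^-2 M
At equilibrium [HA] = 0.042 − 3.55 × 10^-2 = 6.50 × 10^-3 M
Ka = [H+][A-]/[HA] = (3.55 × 10^-2)² / 6.50 × 10^-3 = 1.94 × 10^-1
pKa = -log(1.94 × 10^-1) = 0.71

pKa = 0.71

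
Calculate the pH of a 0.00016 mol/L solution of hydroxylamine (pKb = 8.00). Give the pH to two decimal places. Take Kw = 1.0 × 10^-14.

NH2OH + H2O ⇌ NH3OH+ + OH-
Kb = 10^(−8.00) = 1.00 × 10^-8
Kb = x²/(0.00016 − x) = 1.00 × 10^-8
Since Kb ≪ C₀, x ≈ √(Kb·C₀) = 1.26 × 10^-6 M.
(x/C₀ = 0.79% < 5%, so the approximation holds.)
pOH = 5.90, so pH = 14.00 − pOH = 8.10

pH = 8.10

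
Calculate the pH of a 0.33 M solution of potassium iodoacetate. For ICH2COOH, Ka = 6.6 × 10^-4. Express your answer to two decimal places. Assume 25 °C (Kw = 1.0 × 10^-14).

ICH2COO- is the conjugate base of the weak acid ICH2COOH.
Kb = Kw/Ka = 1.0×10^-14 / 6.6 × 10^-4 = 1.52 × 10^-11
Kb = [OH-]²/(0.33 − [OH-]) = 1.52 × 10^-11
Since Kb ≪ C₀, [OH-] ≈ √(Kb·C₀) = 2.24 × 10^-6 M.
pOH = −log(2.24 × 10^-6) = 5.65; pH = 14.00 − 5.65 = 8.35

pH = 8.35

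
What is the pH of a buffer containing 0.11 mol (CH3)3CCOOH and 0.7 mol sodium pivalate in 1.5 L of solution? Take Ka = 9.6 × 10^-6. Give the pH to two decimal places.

pH = 5.82

pKa = −log(9.6 × 10^-6) = 5.018
pH = pKa + log([A⁻]/[HA]) = 5.018 + log(0.7/0.11)
pH = 5.018 + (+0.804) = 5.82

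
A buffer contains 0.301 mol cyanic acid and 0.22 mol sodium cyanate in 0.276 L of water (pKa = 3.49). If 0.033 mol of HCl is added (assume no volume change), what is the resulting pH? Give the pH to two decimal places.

Added H+ converts OCN- to HOCN: HOCN → 0.334 mol, OCN- → 0.187 mol.
pH = pKa + log(n_OCN-/n_HOCN) = 3.49 + log(0.187/0.334) = 3.49 + (-0.252)

pH = 3.24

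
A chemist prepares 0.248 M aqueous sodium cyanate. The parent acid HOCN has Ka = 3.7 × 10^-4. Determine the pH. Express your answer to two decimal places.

OCN- is the conjugate base of the weak acid HOCN.
Kb = Kw/Ka = 1.0×10^-14 / 3.7 × 10^-4 = 2.70 × 10^-11
From the ICE table, Kb = [OH-]²/(0.248 − [OH-]) = 2.70 × 10^-11.
Assume [OH-] ≪ 0.248: [OH-] ≈ √(2.70 × 10^-11 × 0.248) = 2.59 × 10^-6 M
Check: 0.001% ionized — well under 5%, approximation valid.
pOH = 5.59, so pH = 14.00 − pOH = 8.41

pH = 8.41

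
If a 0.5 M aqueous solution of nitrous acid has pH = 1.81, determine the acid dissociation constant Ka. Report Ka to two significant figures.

[H+] = 10^(-1.81) = 1.55 × 10^-2 M
At equilibrium [HA] = 0.5 − 1.55 × 10^-2 = 4.84 × 10^-1 M
Ka = [H+][A-]/[HA] = (1.55 × 10^-2)² / 4.84 × 10^-1 = 5.0 × 10^-4

Ka = 5.0 × 10^-4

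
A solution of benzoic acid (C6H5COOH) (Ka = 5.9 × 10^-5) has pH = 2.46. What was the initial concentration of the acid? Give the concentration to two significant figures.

[H+] = 10^(-2.46) = 3.47 × 10^-3 M = x
Ka = x²/(C₀ − x) ⇒ C₀ = x + x²/Ka
C₀ = 3.47 × 10^-3 + (3.47 × 10^-3)²/(5.9 × 10^-5) = 2.08 × 10^-1 M

C₀ = 2.1 × 10^-1 M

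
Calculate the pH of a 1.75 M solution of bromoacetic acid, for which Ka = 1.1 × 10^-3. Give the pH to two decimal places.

BrCH2COOH ⇌ BrCH2COO- + H+
From the ICE table, Ka = x²/(1.75 − x) = 1.1 × 10^-3.
Since Ka ≪ C₀, x ≈ √(Ka·C₀) = 4.39 × 10^-2 M.
Check: 2.5% ionized — well under 5%, approximation valid.
pH = −log[H+] = −log(4.39 × 10^-2) = 1.36

pH = 1.36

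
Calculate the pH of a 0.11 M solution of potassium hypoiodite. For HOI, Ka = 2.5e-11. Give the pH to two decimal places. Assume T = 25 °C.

pH = 11.81

OI- is the conjugate base of the weak acid HOI.
Kb = Kw/Ka = 1.0×10^-14 / 2.5 × 10^-11 = 4.00 × 10^-4
Kb = [OH-]²/(0.11 − [OH-]) = 4.00 × 10^-4
[OH-] is not negligible relative to C₀; solve [OH-]² + 0.0004·[OH-] − 4.4e-05 = 0.
[OH-] = (−Kb + √(Kb² + 4·Kb·C₀))/2 = 6.44 × 10^-3 M
pOH = −log(6.44 × 10^-3) = 2.19; pH = 14.00 − 2.19 = 11.81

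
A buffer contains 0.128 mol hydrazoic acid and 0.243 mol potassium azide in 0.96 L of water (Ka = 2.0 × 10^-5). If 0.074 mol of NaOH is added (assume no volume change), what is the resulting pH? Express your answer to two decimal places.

pH = 5.47

OH- converts HN3 to N3-: HN3 → 0.054 mol, N3- → 0.317 mol.
pKa = −log(2.0 × 10^-5) = 4.699
pH = pKa + log([A⁻]/[HA]) = 4.699 + log(0.317/0.054) = 4.699 +0.769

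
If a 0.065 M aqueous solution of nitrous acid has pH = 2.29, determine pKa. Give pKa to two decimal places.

pKa = 3.36

[H+] = 10^(-2.29) = 5.13 × 10^-3 M
At equilibrium [HA] = 0.065 − 5.13 × 10^-3 = 5.99 × 10^-2 M
Ka = [H+][A-]/[HA] = (5.13 × 10^-3)² / 5.99 × 10^-2 = 4.39 × 10^-4
pKa = -log(4.39 × 10^-4) = 3.36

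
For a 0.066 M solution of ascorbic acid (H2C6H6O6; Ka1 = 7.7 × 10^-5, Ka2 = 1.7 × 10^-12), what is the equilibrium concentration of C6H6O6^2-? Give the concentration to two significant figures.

First ionization gives [H+] ≈ [HC6H6O6-] = 2.25 × 10^-3 M.
Second step: Ka2 = [H+][C6H6O6^2-]/[HC6H6O6-] ≈ [C6H6O6^2-] (since [H+] ≈ [HC6H6O6-]).
So [C6H6O6^2-] ≈ Ka2.

1.7 × 10^-12 M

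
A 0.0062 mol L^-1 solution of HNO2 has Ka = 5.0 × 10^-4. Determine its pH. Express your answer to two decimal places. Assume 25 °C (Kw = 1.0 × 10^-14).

HNO2 ⇌ NO2- + H+
Let x = [H+] at equilibrium. Ka = x²/(0.0062 − x).
The 5% rule fails; solving x² + Ka·x − Ka·C₀ = 0 exactly:
x = [−0.0005 + √(0.0005² + 1.24e-05)]/2 = 1.53 × 10^-3 M
pH = −log(1.53 × 10^-3) = 2.82

pH = 2.82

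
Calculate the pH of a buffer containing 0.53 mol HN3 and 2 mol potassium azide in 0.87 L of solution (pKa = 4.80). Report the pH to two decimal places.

Using pH = pKa + log([base]/[acid]) with [base]/[acid] = 2/0.53:
pH = 4.80 + (+0.577) = 5.38

pH = 5.38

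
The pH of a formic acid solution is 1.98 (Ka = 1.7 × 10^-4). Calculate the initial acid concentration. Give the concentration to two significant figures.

C₀ = 6.6 × 10^-1 M

[H+] = 10^(-1.98) = 1.05 × 10^-2 M = x
Ka = x²/(C₀ − x) ⇒ C₀ = x + x²/Ka
C₀ = 1.05 × 10^-2 + (1.05 × 10^-2)²/(1.7 × 10^-4) = 6.59 × 10^-1 M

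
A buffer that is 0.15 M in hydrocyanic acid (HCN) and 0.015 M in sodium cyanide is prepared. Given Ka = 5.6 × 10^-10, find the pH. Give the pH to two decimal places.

pKa = −log(5.6 × 10^-10) = 9.252
Using pH = pKa + log([base]/[acid]) with [base]/[acid] = 0.015/0.15:
pH = 9.252 + (-1.000) = 8.25

pH = 8.25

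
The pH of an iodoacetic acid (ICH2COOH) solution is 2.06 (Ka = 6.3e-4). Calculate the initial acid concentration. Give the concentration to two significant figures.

[H+] = 10^(-2.06) = 8.71 × 10^-3 M = x
Ka = x²/(C₀ − x) ⇒ C₀ = x + x²/Ka
C₀ = 8.71 × 10^-3 + (8.71 × 10^-3)²/(6.3 × 10^-4) = 1.29 × 10^-1 M

C₀ = 1.3 × 10^-1 M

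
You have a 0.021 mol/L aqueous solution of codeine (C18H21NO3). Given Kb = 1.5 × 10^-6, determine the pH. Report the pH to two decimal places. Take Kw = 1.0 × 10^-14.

pH = 10.25

C18H21NO3 + H2O ⇌ C18H22NO3+ + OH-
Kb = [OH-]²/(0.021 − [OH-]) = 1.5 × 10^-6
Assume [OH-] ≪ 0.021: [OH-] ≈ √(1.5 × 10^-6 × 0.021) = 1.77 × 10^-4 M
pOH = −log(1.77 × 10^-4) = 3.75; pH = 14.00 − 3.75 = 10.25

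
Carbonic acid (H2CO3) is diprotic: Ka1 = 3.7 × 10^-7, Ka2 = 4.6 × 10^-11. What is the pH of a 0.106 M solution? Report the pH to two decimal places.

pH = 3.70

Ka1 ≫ Ka2, so treat the first dissociation as the only significant source of H+.
Ka1 = x²/(0.106 − x) = 3.7 × 10^-7
x ≈ √(3.7 × 10^-7 × 0.106) = 1.98 × 10^-4 M
pH = −log(1.98 × 10^-4) = 3.70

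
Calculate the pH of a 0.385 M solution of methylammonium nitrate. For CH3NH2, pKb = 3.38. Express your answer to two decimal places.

pH = 5.52

CH3NH3+ is the conjugate acid of the weak base CH3NH2.
Kb = 10^(−3.38) = 4.17 × 10^-4
Ka = Kw/Kb = 1.0×10^-14 / 4.17 × 10^-4 = 2.40 × 10^-11
Ka = [H+]²/(0.385 − [H+]) = 2.40 × 10^-11
Since Ka ≪ C₀, [H+] ≈ √(Ka·C₀) = 3.04 × 10^-6 M.
([H+]/C₀ = 0.00079% < 5%, so the approximation holds.)
pH = −log[H+] = −log(3.04 × 10^-6) = 5.52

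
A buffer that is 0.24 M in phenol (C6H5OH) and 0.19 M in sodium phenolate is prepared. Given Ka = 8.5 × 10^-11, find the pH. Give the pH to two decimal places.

pKa = −log(8.5 × 10^-11) = 10.071
Using pH = pKa + log([base]/[acid]) with [base]/[acid] = 0.19/0.24:
pH = 10.071 + (-0.101) = 9.97

pH = 9.97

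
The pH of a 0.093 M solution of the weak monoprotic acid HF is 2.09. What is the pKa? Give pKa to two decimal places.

pKa = 3.11

[H+] = 10^(-2.09) = 8.13 × 10^-3 M
At equilibrium [HA] = 0.093 − 8.13 × 10^-3 = 8.49 × 10^-2 M
Ka = [H+][A-]/[HA] = (8.13 × 10^-3)² / 8.49 × 10^-2 = 7.79 × 10^-4
pKa = -log(7.79 × 10^-4) = 3.11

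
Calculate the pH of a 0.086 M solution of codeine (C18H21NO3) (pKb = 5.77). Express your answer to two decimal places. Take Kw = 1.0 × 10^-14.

pH = 10.58

C18H21NO3 + H2O ⇌ C18H22NO3+ + OH-
Kb = 10^(−5.77) = 1.70 × 10^-6
Kb = [OH-]²/(0.086 − [OH-]) = 1.70 × 10^-6
Since Kb ≪ C₀, [OH-] ≈ √(Kb·C₀) = 3.82 × 10^-4 M.
Check: 0.44% ionized — well under 5%, approximation valid.
pOH = 3.42, so pH = 14.00 − pOH = 10.58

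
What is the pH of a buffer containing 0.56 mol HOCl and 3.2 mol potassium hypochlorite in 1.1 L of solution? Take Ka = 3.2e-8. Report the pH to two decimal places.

pH = 8.25

pKa = −log(3.2 × 10^-8) = 7.495
pH = pKa + log([A⁻]/[HA]) = 7.495 + log(3.2/0.56)
pH = 7.495 + (+0.757) = 8.25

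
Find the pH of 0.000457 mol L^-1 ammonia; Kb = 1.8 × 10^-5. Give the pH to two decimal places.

pH = 9.91

NH3 + H2O ⇌ NH4+ + OH-
From the ICE table, Kb = x²/(0.000457 − x) = 1.8 × 10^-5.
The 5% rule fails; solving x² + Kb·x − Kb·C₀ = 0 exactly:
x = (−Kb + √(Kb² + 4·Kb·C₀))/2 = 8.21 × 10^-5 M
pOH = 4.09, so pH = 14.00 − pOH = 9.91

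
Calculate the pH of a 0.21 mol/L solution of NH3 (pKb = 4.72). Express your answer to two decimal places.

NH3 + H2O ⇌ NH4+ + OH-
Kb = 10^(−4.72) = 1.91 × 10^-5
From the ICE table, Kb = [OH-]²/(0.21 − [OH-]) = 1.91 × 10^-5.
Neglecting [OH-] in the denominator: [OH-] = √(1.91 × 10^-5 × 0.21) = 2.00 × 10^-3 M
pOH = −log(2.00 × 10^-3) = 2.70; pH = 14.00 − 2.70 = 11.30

pH = 11.30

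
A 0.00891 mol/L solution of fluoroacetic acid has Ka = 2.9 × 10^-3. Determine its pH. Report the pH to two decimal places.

pH = 2.42

FCH2COOH ⇌ FCH2COO- + H+
From the ICE table, Ka = [H+]²/(0.00891 − [H+]) = 2.9 × 10^-3.
[H+] is not negligible relative to C₀; solve [H+]² + 0.0029·[H+] − 2.58e-05 = 0.
[H+] = [−0.0029 + √(0.0029² + 0.000103)]/2 = 3.84 × 10^-3 M
pH = −log(3.84 × 10^-3) = 2.42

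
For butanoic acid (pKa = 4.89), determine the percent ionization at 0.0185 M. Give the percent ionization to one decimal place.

CH3(CH2)2COOH ⇌ CH3(CH2)2COO- + H+; let x = [H+] at equilibrium.
Ka = 10^(−4.89) = 1.29 × 10^-5
x ≈ √(Ka·C₀) = √(1.29 × 10^-5 × 0.0185) = 4.89 × 10^-4 M
% ionization = x/C₀ × 100% = 4.89 × 10^-4/0.0185 × 100% = 2.6%

2.6%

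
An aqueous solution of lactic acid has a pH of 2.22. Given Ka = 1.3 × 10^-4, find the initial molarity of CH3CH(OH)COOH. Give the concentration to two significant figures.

C₀ = 2.9 × 10^-1 M

[H+] = 10^(-2.22) = 6.03 × 10^-3 M = x
Ka = x²/(C₀ − x) ⇒ C₀ = x + x²/Ka
C₀ = 6.03 × 10^-3 + (6.03 × 10^-3)²/(1.3 × 10^-4) = 2.86 × 10^-1 M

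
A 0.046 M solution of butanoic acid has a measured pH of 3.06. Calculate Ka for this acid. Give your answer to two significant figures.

[H+] = 10^(-3.06) = 8.71 × 10^-4 M
At equilibrium [HA] = 0.046 − 8.71 × 10^-4 = 4.51 × 10^-2 M
Ka = [H+][A-]/[HA] = (8.71 × 10^-4)² / 4.51 × 10^-2 = 1.7 × 10^-5

Ka = 1.7 × 10^-5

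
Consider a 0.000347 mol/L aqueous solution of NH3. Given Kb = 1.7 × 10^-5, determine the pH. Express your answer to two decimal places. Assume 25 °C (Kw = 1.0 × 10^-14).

pH = 9.84

NH3 + H2O ⇌ NH4+ + OH-
Kb = [OH-]²/(0.000347 − [OH-]) = 1.7 × 10^-5
The 5% rule fails; solving [OH-]² + Kb·[OH-] − Kb·C₀ = 0 exactly:
[OH-] = [−1.7e-05 + √(1.7e-05² + 2.36e-08)]/2 = 6.88 × 10^-5 M
pOH = −log(6.88 × 10^-5) = 4.16; pH = 14.00 − 4.16 = 9.84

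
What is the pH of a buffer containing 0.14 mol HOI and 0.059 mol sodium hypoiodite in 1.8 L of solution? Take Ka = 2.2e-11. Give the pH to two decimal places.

pKa = −log(2.2 × 10^-11) = 10.658
Using pH = pKa + log([base]/[acid]) with [base]/[acid] = 0.059/0.14:
pH = 10.658 + (-0.375) = 10.28

pH = 10.28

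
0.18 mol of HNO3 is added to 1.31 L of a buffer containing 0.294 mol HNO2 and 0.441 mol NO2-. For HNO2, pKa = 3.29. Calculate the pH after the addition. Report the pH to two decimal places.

Added H+ converts NO2- to HNO2: HNO2 → 0.474 mol, NO2- → 0.261 mol.
Henderson–Hasselbalch with mole ratio 0.261/0.474: pH = 3.29 + (-0.259)

pH = 3.03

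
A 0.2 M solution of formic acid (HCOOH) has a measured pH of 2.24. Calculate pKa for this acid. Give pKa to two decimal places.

pKa = 3.77

[H+] = 10^(-2.24) = 5.75 × 10^-3 M
At equilibrium [HA] = 0.2 − 5.75 × 10^-3 = 1.94 × 10^-1 M
Ka = [H+][A-]/[HA] = (5.75 × 10^-3)² / 1.94 × 10^-1 = 1.70 × 10^-4
pKa = -log(1.70 × 10^-4) = 3.77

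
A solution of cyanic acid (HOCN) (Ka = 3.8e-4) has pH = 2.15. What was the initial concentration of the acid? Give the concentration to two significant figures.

[H+] = 10^(-2.15) = 7.08 × 10^-3 M = x
Ka = x²/(C₀ − x) ⇒ C₀ = x + x²/Ka
C₀ = 7.08 × 10^-3 + (7.08 × 10^-3)²/(3.8 × 10^-4) = 1.39 × 10^-1 M

C₀ = 1.4 × 10^-1 M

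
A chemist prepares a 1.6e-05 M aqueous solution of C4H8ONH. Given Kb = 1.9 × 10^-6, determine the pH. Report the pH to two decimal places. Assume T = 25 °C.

C4H8ONH + H2O ⇌ C4H8ONH2+ + OH-
From the ICE table, Kb = x²/(1.6e-05 − x) = 1.9 × 10^-6.
Here C₀/Kb ≈ 8.42, so the small-x approximation fails. Use the quadratic:
x = [−1.9e-06 + √(1.9e-06² + 1.22e-10)]/2 = 4.64 × 10^-6 M
pOH = −log(4.64 × 10^-6) = 5.33; pH = 14.00 − 5.33 = 8.67

pH = 8.67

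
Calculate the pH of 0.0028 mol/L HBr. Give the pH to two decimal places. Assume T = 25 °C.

HBr is a strong acid and dissociates completely, so [H+] = 0.0028 M.
pH = -log(0.0028) = 2.55

pH = 2.55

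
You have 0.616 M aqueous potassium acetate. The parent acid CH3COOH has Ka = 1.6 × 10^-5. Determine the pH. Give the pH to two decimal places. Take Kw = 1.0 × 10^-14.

CH3COO- is the conjugate base of the weak acid CH3COOH.
Kb = Kw/Ka = 1.0×10^-14 / 1.6 × 10^-5 = 6.25 × 10^-10
Kb = [OH-]²/(0.616 − [OH-]) = 6.25 × 10^-10
Assume [OH-] ≪ 0.616: [OH-] ≈ √(6.25 × 10^-10 × 0.616) = 1.96 × 10^-5 M
pOH = 4.71, so pH = 14.00 − pOH = 9.29

pH = 9.29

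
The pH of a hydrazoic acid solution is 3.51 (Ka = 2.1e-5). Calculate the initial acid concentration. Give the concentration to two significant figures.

C₀ = 4.9 × 10^-3 M

[H+] = 10^(-3.51) = 3.09 × 10^-4 M = x
Ka = x²/(C₀ − x) ⇒ C₀ = x + x²/Ka
C₀ = 3.09 × 10^-4 + (3.09 × 10^-4)²/(2.1 × 10^-5) = 4.86 × 10^-3 M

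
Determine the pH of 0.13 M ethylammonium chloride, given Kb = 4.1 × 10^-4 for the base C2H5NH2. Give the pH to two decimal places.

pH = 5.75

C2H5NH3+ is the conjugate acid of the weak base C2H5NH2.
Ka = Kw/Kb = 1.0×10^-14 / 4.1 × 10^-4 = 2.44 × 10^-11
Ka = [H+]²/(0.13 − [H+]) = 2.44 × 10^-11
Neglecting [H+] in the denominator: [H+] = √(2.44 × 10^-11 × 0.13) = 1.78 × 10^-6 M
([H+]/C₀ = 0.0014% < 5%, so the approximation holds.)
pH = −log(1.78 × 10^-6) = 5.75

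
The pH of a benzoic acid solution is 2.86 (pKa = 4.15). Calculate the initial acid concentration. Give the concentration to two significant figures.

C₀ = 2.8 × 10^-2 M

[H+] = 10^(-2.86) = 1.38 × 10^-3 M = x
Ka = 10^(−4.15) = 7.08 × 10^-5
Ka = x²/(C₀ − x) ⇒ C₀ = x + x²/Ka
C₀ = 1.38 × 10^-3 + (1.38 × 10^-3)²/(7.08 × 10^-5) = 2.83 × 10^-2 M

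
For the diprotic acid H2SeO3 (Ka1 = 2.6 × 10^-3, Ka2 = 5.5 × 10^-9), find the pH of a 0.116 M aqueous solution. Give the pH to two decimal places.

Since Ka1 ≫ Ka2, the first ionization dominates [H+].
Ka1 = x²/(0.116 − x) = 2.6 × 10^-3
Solving the quadratic: x = (−Ka1 + √(Ka1² + 4·Ka1·C₀))/2 = 1.61 × 10^-2 M
pH = −log(1.61 × 10^-2) = 1.79

pH = 1.79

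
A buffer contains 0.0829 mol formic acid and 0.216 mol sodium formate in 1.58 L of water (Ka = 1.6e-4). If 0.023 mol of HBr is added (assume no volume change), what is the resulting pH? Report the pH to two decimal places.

pH = 4.06

After neutralization: n(HCOOH) = 0.106 mol, n(HCOO-) = 0.193 mol.
pKa = −log(1.6 × 10^-4) = 3.796
Henderson–Hasselbalch with mole ratio 0.193/0.106: pH = 3.796 + (+0.260)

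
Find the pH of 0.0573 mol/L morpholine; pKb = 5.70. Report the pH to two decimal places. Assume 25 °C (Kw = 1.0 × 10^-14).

C4H8ONH + H2O ⇌ C4H8ONH2+ + OH-
Kb = 10^(−5.70) = 2.00 × 10^-6
From the ICE table, Kb = x²/(0.0573 − x) = 2.00 × 10^-6.
Since Kb ≪ C₀, x ≈ √(Kb·C₀) = 3.39 × 10^-4 M.
(x/C₀ = 0.59% < 5%, so the approximation holds.)
pOH = −log(3.39 × 10^-4) = 3.47; pH = 14.00 − 3.47 = 10.53

pH = 10.53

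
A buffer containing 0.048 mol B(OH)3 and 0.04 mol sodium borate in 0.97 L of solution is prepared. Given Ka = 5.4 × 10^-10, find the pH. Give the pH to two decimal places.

pKa = −log(5.4 × 10^-10) = 9.268
Henderson–Hasselbalch: pH = pKa + log([B(OH)4-]/[B(OH)3]) = 9.268 + log(0.04/0.048)
pH = 9.268 + (-0.079) = 9.19

pH = 9.19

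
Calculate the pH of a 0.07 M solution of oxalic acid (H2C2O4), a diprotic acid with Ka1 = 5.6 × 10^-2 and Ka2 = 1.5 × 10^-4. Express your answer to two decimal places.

pH = 1.39

Since Ka1 ≫ Ka2, the first ionization dominates [H+].
Ka1 = x²/(0.07 − x) = 5.6 × 10^-2
Solving the quadratic: x = (−Ka1 + √(Ka1² + 4·Ka1·C₀))/2 = 4.06 × 10^-2 M
pH = −log(4.06 × 10^-2) = 1.39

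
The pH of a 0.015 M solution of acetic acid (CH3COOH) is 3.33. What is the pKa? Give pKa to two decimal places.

pKa = 4.82

[H+] = 10^(-3.33) = 4.68 × 10^-4 M
At equilibrium [HA] = 0.015 − 4.68 × 10^-4 = 1.45 × 10^-2 M
Ka = [H+][A-]/[HA] = (4.68 × 10^-4)² / 1.45 × 10^-2 = 1.51 × 10^-5
pKa = -log(1.51 × 10^-5) = 4.82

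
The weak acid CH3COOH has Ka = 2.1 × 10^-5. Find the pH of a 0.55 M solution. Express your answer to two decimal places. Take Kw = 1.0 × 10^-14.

CH3COOH ⇌ CH3COO- + H+
Ka = [H+]²/(0.55 − [H+]) = 2.1 × 10^-5
Assume [H+] ≪ 0.55: [H+] ≈ √(2.1 × 10^-5 × 0.55) = 3.40 × 10^-3 M
pH = −log[H+] = −log(3.40 × 10^-3) = 2.47

pH = 2.47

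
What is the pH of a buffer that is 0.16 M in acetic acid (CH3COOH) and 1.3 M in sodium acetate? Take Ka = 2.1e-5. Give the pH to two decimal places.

pKa = −log(2.1 × 10^-5) = 4.678
Using pH = pKa + log([base]/[acid]) with [base]/[acid] = 1.3/0.16:
pH = 4.678 + (+0.910) = 5.59

pH = 5.59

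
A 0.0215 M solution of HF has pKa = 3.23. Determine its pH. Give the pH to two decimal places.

HF ⇌ F- + H+
Ka = 10^(−3.23) = 5.89 × 10^-4
Let x = [H+] at equilibrium. Ka = x²/(0.0215 − x).
The 5% rule fails; solving x² + Ka·x − Ka·C₀ = 0 exactly:
x = [−0.000589 + √(0.000589² + 5.07e-05)]/2 = 3.28 × 10^-3 M
pH = −log[H+] = −log(3.28 × 10^-3) = 2.48

pH = 2.48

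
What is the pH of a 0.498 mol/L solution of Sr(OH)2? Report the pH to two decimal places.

Sr(OH)2 is a strong base (each formula unit releases 2 OH-); [OH-] = 0.996 M.
pOH = -log(0.996) = 0.00
pH = 14.00 - 0.00 = 14.00

pH = 14.00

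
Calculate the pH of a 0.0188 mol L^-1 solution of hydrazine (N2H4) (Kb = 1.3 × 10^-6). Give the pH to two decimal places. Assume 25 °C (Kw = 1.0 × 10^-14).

N2H4 + H2O ⇌ N2H5+ + OH-
Kb = [OH-]²/(0.0188 − [OH-]) = 1.3 × 10^-6
Since Kb ≪ C₀, [OH-] ≈ √(Kb·C₀) = 1.56 × 10^-4 M.
Check: 0.83% ionized — well under 5%, approximation valid.
pOH = 3.81, so pH = 14.00 − pOH = 10.19

pH = 10.19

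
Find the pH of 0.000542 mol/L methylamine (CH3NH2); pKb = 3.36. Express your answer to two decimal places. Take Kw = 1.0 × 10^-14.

CH3NH2 + H2O ⇌ CH3NH3+ + OH-
Kb = 10^(−3.36) = 4.37 × 10^-4
From the ICE table, Kb = x²/(0.000542 − x) = 4.37 × 10^-4.
The 5% rule fails; solving x² + Kb·x − Kb·C₀ = 0 exactly:
x = [−0.000437 + √(0.000437² + 9.47e-07)]/2 = 3.15 × 10^-4 M
pOH = 3.50, so pH = 14.00 − pOH = 10.50

pH = 10.50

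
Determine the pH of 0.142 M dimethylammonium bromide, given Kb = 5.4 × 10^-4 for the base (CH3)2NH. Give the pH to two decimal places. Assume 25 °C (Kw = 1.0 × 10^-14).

pH = 5.79

(CH3)2NH2+ is the conjugate acid of the weak base (CH3)2NH.
Ka = Kw/Kb = 1.0×10^-14 / 5.4 × 10^-4 = 1.85 × 10^-11
From the ICE table, Ka = [H+]²/(0.142 − [H+]) = 1.85 × 10^-11.
Assume [H+] ≪ 0.142: [H+] ≈ √(1.85 × 10^-11 × 0.142) = 1.62 × 10^-6 M
pH = −log[H+] = −log(1.62 × 10^-6) = 5.79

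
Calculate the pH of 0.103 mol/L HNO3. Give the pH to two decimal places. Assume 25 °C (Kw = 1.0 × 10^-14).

HNO3 is a strong acid and dissociates completely, so [H+] = 0.103 M.
pH = -log(0.103) = 0.99

pH = 0.99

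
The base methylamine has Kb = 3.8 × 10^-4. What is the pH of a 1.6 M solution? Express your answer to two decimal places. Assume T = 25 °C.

CH3NH2 + H2O ⇌ CH3NH3+ + OH-
From the ICE table, Kb = x²/(1.6 − x) = 3.8 × 10^-4.
Since Kb ≪ C₀, x ≈ √(Kb·C₀) = 2.47 × 10^-2 M.
(x/C₀ = 1.5% < 5%, so the approximation holds.)
pOH = −log(2.47 × 10^-2) = 1.61; pH = 14.00 − 1.61 = 12.39

pH = 12.39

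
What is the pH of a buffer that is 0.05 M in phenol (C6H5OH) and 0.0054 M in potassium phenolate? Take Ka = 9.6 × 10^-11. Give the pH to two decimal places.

pH = 9.05

pKa = −log(9.6 × 10^-11) = 10.018
Using pH = pKa + log([base]/[acid]) with [base]/[acid] = 0.0054/0.05:
pH = 10.018 + (-0.967) = 9.05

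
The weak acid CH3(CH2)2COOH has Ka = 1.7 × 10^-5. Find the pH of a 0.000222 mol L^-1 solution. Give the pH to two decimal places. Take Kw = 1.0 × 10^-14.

CH3(CH2)2COOH ⇌ CH3(CH2)2COO- + H+
Ka = [H+]²/(0.000222 − [H+]) = 1.7 × 10^-5
Here C₀/Ka ≈ 13.1, so the small-[H+] approximation fails. Use the quadratic:
[H+] = (−Ka + √(Ka² + 4·Ka·C₀))/2 = 5.35 × 10^-5 M
pH = −log[H+] = −log(5.35 × 10^-5) = 4.27

pH = 4.27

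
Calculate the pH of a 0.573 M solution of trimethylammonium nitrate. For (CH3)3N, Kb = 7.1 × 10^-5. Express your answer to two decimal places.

(CH3)3NH+ is the conjugate acid of the weak base (CH3)3N.
Ka = Kw/Kb = 1.0×10^-14 / 7.1 × 10^-5 = 1.41 × 10^-10
From the ICE table, Ka = [H+]²/(0.573 − [H+]) = 1.41 × 10^-10.
Assume [H+] ≪ 0.573: [H+] ≈ √(1.41 × 10^-10 × 0.573) = 8.99 × 10^-6 M
([H+]/C₀ = 0.0016% < 5%, so the approximation holds.)
pH = −log[H+] = −log(8.99 × 10^-6) = 5.05

pH = 5.05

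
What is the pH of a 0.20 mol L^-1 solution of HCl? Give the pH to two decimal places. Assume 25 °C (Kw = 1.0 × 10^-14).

HCl is a strong acid and dissociates completely, so [H+] = 0.20 M.
pH = -log(0.2) = 0.70

pH = 0.70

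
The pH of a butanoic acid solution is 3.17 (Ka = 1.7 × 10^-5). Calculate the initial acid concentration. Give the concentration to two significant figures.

C₀ = 2.8 × 10^-2 M

[H+] = 10^(-3.17) = 6.76 × 10^-4 M = x
Ka = x²/(C₀ − x) ⇒ C₀ = x + x²/Ka
C₀ = 6.76 × 10^-4 + (6.76 × 10^-4)²/(1.7 × 10^-5) = 2.76 × 10^-2 M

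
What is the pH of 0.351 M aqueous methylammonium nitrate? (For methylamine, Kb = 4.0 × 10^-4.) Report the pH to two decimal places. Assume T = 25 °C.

CH3NH3+ is the conjugate acid of the weak base CH3NH2.
Ka = Kw/Kb = 1.0×10^-14 / 4.0 × 10^-4 = 2.50 × 10^-11
Ka = [H+]²/(0.351 − [H+]) = 2.50 × 10^-11
Assume [H+] ≪ 0.351: [H+] ≈ √(2.50 × 10^-11 × 0.351) = 2.96 × 10^-6 M
([H+]/C₀ = 0.00084% < 5%, so the approximation holds.)
pH = −log(2.96 × 10^-6) = 5.53

pH = 5.53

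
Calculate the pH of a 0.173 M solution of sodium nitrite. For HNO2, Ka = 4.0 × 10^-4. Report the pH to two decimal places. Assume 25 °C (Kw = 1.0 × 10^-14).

pH = 8.32

NO2- is the conjugate base of the weak acid HNO2.
Kb = Kw/Ka = 1.0×10^-14 / 4.0 × 10^-4 = 2.50 × 10^-11
From the ICE table, Kb = [OH-]²/(0.173 − [OH-]) = 2.50 × 10^-11.
Since Kb ≪ C₀, [OH-] ≈ √(Kb·C₀) = 2.08 × 10^-6 M.
Check: 0.0012% ionized — well under 5%, approximation valid.
pOH = 5.68, so pH = 14.00 − pOH = 8.32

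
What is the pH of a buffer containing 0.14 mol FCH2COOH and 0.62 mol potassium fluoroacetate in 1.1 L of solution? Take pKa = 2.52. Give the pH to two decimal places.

Henderson–Hasselbalch: pH = pKa + log([FCH2COO-]/[FCH2COOH]) = 2.52 + log(0.62/0.14)
pH = 2.52 + (+0.646) = 3.17

pH = 3.17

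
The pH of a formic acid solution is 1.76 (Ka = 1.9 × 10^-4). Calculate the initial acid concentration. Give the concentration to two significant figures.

C₀ = 1.6 M

[H+] = 10^(-1.76) = 1.74 × 10^-2 M = x
Ka = x²/(C₀ − x) ⇒ C₀ = x + x²/Ka
C₀ = 1.74 × 10^-2 + (1.74 × 10^-2)²/(1.9 × 10^-4) = 1.61 M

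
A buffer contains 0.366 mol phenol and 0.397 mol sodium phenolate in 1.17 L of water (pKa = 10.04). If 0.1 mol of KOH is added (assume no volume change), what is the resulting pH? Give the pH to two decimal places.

After neutralization: n(C6H5OH) = 0.266 mol, n(C6H5O-) = 0.497 mol.
pH = pKa + log([A⁻]/[HA]) = 10.04 + log(0.497/0.266) = 10.04 +0.271

pH = 10.31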